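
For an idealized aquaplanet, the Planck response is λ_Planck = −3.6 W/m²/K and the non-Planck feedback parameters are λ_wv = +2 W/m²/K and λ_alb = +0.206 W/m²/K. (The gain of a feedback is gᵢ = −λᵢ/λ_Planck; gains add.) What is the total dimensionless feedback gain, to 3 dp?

Convert to gains: g_wv = 2/3.6 = 0.5556; g_alb = 0.206/3.6 = 0.05722.
Total gain g = 0.61282.

0.613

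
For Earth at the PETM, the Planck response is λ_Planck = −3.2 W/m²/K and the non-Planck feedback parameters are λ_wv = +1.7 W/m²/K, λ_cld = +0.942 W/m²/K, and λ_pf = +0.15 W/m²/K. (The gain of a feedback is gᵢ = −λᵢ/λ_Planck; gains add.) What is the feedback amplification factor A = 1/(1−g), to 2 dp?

7.84

Convert to gains: g_wv = 1.7/3.2 = 0.5312; g_cld = 0.942/3.2 = 0.2944; g_pf = 0.15/3.2 = 0.04687.
Total gain g = 0.87247.
A = 1/(1 − 0.87247) = 7.84.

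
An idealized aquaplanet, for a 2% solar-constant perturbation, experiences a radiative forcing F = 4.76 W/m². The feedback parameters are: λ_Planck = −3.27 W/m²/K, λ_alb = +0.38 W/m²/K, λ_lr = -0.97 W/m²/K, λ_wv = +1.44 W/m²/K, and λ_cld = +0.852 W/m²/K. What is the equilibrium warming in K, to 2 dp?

Net feedback parameter λ = (−3.27) + (+0.38) + (-0.97) + (+1.44) + (+0.852) = -1.568 W/m²/K.
ΔT = −F/λ = −4.76/(-1.568) = 3.04 K.

3.04 K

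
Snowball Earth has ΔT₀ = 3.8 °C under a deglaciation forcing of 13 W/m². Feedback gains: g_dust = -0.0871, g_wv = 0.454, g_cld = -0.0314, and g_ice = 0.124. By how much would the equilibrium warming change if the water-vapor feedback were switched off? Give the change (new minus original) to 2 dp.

-3.21 °C

Original: g = 0.4595, ΔT = 3.8/(1−0.4595) = 7.0305 °C.
Without water-vapor: g' = 0.0055, ΔT' = 3.8/(1−0.0055) = 3.8210 °C.
Change = 3.8210 − 7.0305 = -3.21 °C.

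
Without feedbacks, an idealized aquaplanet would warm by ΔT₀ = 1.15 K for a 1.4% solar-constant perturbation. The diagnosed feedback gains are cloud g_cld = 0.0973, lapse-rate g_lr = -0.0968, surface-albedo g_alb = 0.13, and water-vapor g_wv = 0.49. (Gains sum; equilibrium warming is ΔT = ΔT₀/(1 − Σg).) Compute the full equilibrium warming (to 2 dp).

3.03 K

Total gain g = 0.0973 − 0.0968 + 0.13 + 0.49 = 0.6205.
Amplification A = 1/(1 − 0.6205) = 2.635.
ΔT = 1.15 × 2.635 = 3.03 K.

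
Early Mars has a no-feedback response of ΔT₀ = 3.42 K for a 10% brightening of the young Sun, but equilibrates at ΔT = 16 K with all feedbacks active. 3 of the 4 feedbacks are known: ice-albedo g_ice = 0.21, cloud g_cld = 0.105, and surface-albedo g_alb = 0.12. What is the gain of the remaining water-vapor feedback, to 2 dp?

Amplification A = ΔT/ΔT₀ = 16/3.42 = 4.678.
Total gain g = 1 − 1/A = 1 − 1/4.678 = 0.7862.
Known gains sum to 0.21 + 0.105 + 0.12 = 0.435.
g_wv = 0.7862 − 0.435 = 0.35.

0.35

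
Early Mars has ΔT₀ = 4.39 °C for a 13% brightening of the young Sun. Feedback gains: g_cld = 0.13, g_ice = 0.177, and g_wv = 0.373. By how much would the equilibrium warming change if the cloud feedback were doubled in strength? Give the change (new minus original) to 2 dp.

9.39 °C

Original: g = 0.68, ΔT = 4.39/(1−0.68) = 13.7187 °C.
With doubled cloud: g' = 0.81, ΔT' = 4.39/(1−0.81) = 23.1053 °C.
Change = 23.1053 − 13.7187 = 9.39 °C.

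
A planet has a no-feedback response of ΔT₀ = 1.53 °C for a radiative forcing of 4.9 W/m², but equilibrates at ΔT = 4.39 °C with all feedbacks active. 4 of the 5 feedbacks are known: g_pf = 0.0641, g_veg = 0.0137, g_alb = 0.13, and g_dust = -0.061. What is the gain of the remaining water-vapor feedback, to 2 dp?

Amplification A = ΔT/ΔT₀ = 4.39/1.53 = 2.869.
Total gain g = 1 − 1/A = 1 − 1/2.869 = 0.6514.
Known gains sum to 0.0641 + 0.0137 + 0.13 − 0.061 = 0.1468.
g_wv = 0.6514 − 0.1468 = 0.50.

0.50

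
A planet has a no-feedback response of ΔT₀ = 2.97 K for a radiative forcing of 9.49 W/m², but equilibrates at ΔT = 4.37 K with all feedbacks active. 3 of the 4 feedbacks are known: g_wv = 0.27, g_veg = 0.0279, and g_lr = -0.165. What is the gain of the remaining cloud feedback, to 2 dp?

0.19

Amplification A = ΔT/ΔT₀ = 4.37/2.97 = 1.471.
Total gain g = 1 − 1/A = 1 − 1/1.471 = 0.3202.
Known gains sum to 0.27 + 0.0279 − 0.165 = 0.1329.
g_cld = 0.3202 − 0.1329 = 0.19.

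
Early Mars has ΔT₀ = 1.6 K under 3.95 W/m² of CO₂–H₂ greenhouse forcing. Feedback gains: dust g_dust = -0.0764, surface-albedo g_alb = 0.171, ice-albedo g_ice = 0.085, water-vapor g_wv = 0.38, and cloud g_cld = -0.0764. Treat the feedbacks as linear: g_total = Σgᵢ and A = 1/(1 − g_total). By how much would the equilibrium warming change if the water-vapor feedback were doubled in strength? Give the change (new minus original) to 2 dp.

Original: g = 0.4832, ΔT = 1.6/(1−0.4832) = 3.0960 K.
With doubled water-vapor: g' = 0.8632, ΔT' = 1.6/(1−0.8632) = 11.6959 K.
Change = 11.6959 − 3.0960 = 8.60 K.

8.60 K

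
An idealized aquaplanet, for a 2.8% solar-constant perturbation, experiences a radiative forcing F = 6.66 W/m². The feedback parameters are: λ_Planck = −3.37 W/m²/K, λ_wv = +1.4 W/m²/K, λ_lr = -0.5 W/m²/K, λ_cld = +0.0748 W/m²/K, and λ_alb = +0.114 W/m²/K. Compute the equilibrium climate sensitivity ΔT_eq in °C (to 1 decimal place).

Net feedback parameter λ = (−3.37) + (+1.4) + (-0.5) + (+0.0748) + (+0.114) = -2.2812 W/m²/K.
ΔT = −F/λ = −6.66/(-2.2812) = 2.9 °C.

2.9 °C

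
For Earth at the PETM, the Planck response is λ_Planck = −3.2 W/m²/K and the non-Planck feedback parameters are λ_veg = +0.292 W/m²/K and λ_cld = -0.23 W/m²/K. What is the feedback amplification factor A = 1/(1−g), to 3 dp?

1.020

Convert to gains: g_veg = 0.292/3.2 = 0.09125; g_cld = -0.23/3.2 = -0.07187.
Total gain g = 0.01938.
A = 1/(1 − 0.01938) = 1.020.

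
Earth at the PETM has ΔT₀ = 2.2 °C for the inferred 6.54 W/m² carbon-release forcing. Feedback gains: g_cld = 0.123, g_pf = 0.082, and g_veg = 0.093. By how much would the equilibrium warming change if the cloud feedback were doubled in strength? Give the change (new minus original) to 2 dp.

Original: g = 0.298, ΔT = 2.2/(1−0.298) = 3.1339 °C.
With doubled cloud: g' = 0.421, ΔT' = 2.2/(1−0.421) = 3.7997 °C.
Change = 3.7997 − 3.1339 = 0.67 °C.

0.67 °C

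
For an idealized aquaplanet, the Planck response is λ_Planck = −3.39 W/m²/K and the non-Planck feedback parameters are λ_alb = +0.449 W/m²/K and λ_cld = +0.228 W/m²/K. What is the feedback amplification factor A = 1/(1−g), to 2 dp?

Convert to gains: g_alb = 0.449/3.39 = 0.1324; g_cld = 0.228/3.39 = 0.06726.
Total gain g = 0.19966.
A = 1/(1 − 0.19966) = 1.25.

1.25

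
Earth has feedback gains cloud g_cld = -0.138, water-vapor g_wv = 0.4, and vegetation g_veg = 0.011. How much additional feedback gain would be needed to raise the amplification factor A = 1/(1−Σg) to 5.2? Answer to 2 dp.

0.53

Current total gain = 0.273.
Target gain for A = 5.2: g* = 1 − 1/5.2 = 0.8077.
Additional gain needed = 0.8077 − 0.273 = 0.53.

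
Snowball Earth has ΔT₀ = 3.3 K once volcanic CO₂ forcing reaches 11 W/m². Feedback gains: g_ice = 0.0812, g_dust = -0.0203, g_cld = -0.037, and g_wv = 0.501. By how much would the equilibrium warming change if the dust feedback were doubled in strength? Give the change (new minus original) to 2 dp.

-0.28 K

Original: g = 0.5249, ΔT = 3.3/(1−0.5249) = 6.9459 K.
With doubled dust: g' = 0.5046, ΔT' = 3.3/(1−0.5046) = 6.6613 K.
Change = 6.6613 − 6.9459 = -0.28 K.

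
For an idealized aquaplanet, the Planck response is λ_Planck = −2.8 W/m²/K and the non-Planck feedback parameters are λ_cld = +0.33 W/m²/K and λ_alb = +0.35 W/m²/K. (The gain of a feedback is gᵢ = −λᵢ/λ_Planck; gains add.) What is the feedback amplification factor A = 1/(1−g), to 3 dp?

Convert to gains: g_cld = 0.33/2.8 = 0.1179; g_alb = 0.35/2.8 = 0.125.
Total gain g = 0.2429.
A = 1/(1 − 0.2429) = 1.321.

1.321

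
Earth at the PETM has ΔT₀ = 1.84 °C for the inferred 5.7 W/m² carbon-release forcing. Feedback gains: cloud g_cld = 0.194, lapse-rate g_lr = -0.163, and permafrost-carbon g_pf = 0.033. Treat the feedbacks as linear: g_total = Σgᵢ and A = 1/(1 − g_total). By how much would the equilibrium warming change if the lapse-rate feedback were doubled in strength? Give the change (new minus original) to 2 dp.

-0.29 °C

Original: g = 0.064, ΔT = 1.84/(1−0.064) = 1.9658 °C.
With doubled lapse-rate: g' = -0.099, ΔT' = 1.84/(1+0.099) = 1.6742 °C.
Change = 1.6742 − 1.9658 = -0.29 °C.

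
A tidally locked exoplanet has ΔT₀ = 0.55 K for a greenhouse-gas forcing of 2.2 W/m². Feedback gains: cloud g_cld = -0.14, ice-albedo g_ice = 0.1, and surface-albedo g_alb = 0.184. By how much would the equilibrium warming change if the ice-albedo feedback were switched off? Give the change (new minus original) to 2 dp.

Original: g = 0.144, ΔT = 0.55/(1−0.144) = 0.6425 K.
Without ice-albedo: g' = 0.044, ΔT' = 0.55/(1−0.044) = 0.5753 K.
Change = 0.5753 − 0.6425 = -0.07 K.

-0.07 K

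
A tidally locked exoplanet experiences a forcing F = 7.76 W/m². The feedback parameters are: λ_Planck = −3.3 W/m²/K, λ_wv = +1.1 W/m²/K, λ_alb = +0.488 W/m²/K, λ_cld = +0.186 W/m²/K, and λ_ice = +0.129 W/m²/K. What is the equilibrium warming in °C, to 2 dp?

5.55 °C

Net feedback parameter λ = (−3.3) + (+1.1) + (+0.488) + (+0.186) + (+0.129) = -1.397 W/m²/K.
ΔT = −F/λ = −7.76/(-1.397) = 5.55 °C.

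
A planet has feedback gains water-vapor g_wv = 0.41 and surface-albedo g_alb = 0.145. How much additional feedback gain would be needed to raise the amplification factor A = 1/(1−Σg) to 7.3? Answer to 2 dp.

Current total gain = 0.555.
Target gain for A = 7.3: g* = 1 − 1/7.3 = 0.863.
Additional gain needed = 0.863 − 0.555 = 0.31.

0.31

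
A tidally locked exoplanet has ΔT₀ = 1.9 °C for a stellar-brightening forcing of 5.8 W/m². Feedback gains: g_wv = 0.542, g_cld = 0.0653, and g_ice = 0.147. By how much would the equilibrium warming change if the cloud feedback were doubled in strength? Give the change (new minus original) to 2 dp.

Original: g = 0.7543, ΔT = 1.9/(1−0.7543) = 7.7330 °C.
With doubled cloud: g' = 0.8196, ΔT' = 1.9/(1−0.8196) = 10.5322 °C.
Change = 10.5322 − 7.7330 = 2.80 °C.

2.80 °C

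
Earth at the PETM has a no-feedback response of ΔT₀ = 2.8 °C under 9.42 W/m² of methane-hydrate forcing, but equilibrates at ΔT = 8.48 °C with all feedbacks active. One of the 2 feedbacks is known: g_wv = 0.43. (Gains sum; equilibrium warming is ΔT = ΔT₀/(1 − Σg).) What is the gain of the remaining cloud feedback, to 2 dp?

0.24

Amplification A = ΔT/ΔT₀ = 8.48/2.8 = 3.029.
Total gain g = 1 − 1/A = 1 − 1/3.029 = 0.6699.
The known gain is 0.43.
g_cld = 0.6699 − 0.43 = 0.24.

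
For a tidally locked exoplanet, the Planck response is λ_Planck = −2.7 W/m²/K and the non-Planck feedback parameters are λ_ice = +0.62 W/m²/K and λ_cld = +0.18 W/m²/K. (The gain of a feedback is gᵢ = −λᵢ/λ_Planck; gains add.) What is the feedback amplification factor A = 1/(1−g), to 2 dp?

1.42

Convert to gains: g_ice = 0.62/2.7 = 0.2296; g_cld = 0.18/2.7 = 0.06667.
Total gain g = 0.29627.
A = 1/(1 − 0.29627) = 1.42.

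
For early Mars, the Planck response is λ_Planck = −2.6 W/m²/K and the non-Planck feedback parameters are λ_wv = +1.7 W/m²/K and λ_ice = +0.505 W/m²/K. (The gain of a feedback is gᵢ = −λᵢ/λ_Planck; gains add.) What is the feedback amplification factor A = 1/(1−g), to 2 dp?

Convert to gains: g_wv = 1.7/2.6 = 0.6538; g_ice = 0.505/2.6 = 0.1942.
Total gain g = 0.848.
A = 1/(1 − 0.848) = 6.58.

6.58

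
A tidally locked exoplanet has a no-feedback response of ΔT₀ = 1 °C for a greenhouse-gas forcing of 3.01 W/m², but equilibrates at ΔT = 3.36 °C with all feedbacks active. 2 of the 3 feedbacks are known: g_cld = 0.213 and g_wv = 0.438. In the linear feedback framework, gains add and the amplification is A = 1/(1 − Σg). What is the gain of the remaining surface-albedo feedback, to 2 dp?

0.05

Amplification A = ΔT/ΔT₀ = 3.36/1 = 3.36.
Total gain g = 1 − 1/A = 1 − 1/3.36 = 0.7024.
Known gains sum to 0.213 + 0.438 = 0.651.
g_alb = 0.7024 − 0.651 = 0.05.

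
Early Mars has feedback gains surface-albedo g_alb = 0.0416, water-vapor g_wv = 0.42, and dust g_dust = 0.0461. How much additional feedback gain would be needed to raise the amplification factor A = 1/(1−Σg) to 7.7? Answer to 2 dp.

Current total gain = 0.5077.
Target gain for A = 7.7: g* = 1 − 1/7.7 = 0.8701.
Additional gain needed = 0.8701 − 0.5077 = 0.36.

0.36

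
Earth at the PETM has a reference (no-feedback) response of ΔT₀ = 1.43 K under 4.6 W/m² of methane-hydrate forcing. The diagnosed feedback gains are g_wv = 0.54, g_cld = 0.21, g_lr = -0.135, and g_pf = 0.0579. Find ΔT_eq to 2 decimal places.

Total gain g = 0.54 + 0.21 − 0.135 + 0.0579 = 0.6729.
Amplification A = 1/(1 − 0.6729) = 3.057.
ΔT = 1.43 × 3.057 = 4.37 K.

4.37 K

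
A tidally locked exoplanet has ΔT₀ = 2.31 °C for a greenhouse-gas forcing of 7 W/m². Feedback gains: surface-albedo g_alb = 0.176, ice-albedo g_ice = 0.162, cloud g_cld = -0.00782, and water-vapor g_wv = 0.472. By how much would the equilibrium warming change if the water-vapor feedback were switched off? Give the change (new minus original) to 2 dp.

-8.23 °C

Original: g = 0.80218, ΔT = 2.31/(1−0.80218) = 11.6773 °C.
Without water-vapor: g' = 0.33018, ΔT' = 2.31/(1−0.33018) = 3.4487 °C.
Change = 3.4487 − 11.6773 = -8.23 °C.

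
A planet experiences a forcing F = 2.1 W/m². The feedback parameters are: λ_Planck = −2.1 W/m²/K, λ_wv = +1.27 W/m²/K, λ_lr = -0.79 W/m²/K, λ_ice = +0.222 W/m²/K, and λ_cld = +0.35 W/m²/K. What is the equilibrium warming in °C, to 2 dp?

Net feedback parameter λ = (−2.1) + (+1.27) + (-0.79) + (+0.222) + (+0.35) = -1.048 W/m²/K.
ΔT = −F/λ = −2.1/(-1.048) = 2.00 °C.

2.00 °C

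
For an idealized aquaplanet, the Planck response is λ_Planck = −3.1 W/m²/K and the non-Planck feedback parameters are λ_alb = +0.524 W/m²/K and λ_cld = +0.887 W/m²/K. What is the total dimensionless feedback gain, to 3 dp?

0.455

Convert to gains: g_alb = 0.524/3.1 = 0.169; g_cld = 0.887/3.1 = 0.2861.
Total gain g = 0.4551.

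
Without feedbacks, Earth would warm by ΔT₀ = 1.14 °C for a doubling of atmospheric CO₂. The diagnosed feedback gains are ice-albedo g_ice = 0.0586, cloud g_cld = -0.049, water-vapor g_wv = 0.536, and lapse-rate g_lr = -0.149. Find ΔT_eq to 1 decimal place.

1.9 °C

Total gain g = 0.0586 − 0.049 + 0.536 − 0.149 = 0.3966.
Amplification A = 1/(1 − 0.3966) = 1.657.
ΔT = 1.14 × 1.657 = 1.9 °C.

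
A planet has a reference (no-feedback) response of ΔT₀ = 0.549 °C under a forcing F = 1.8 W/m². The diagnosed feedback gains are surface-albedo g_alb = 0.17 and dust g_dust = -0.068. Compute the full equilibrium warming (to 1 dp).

Total gain g = 0.17 − 0.068 = 0.102.
Amplification A = 1/(1 − 0.102) = 1.114.
ΔT = 0.549 × 1.114 = 0.6 °C.

0.6 °C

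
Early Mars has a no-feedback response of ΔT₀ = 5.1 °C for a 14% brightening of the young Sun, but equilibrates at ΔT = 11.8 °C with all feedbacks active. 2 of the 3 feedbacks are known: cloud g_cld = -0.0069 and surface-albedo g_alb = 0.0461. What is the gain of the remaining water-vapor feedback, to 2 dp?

Amplification A = ΔT/ΔT₀ = 11.8/5.1 = 2.314.
Total gain g = 1 − 1/A = 1 − 1/2.314 = 0.5678.
Known gains sum to -0.0069 + 0.0461 = 0.0392.
g_wv = 0.5678 − 0.0392 = 0.53.

0.53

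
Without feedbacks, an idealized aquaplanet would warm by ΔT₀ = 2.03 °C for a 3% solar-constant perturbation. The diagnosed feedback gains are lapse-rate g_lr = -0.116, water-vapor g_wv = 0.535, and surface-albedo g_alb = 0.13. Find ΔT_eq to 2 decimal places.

Total gain g = -0.116 + 0.535 + 0.13 = 0.549.
Amplification A = 1/(1 − 0.549) = 2.217.
ΔT = 2.03 × 2.217 = 4.50 °C.

4.50 °C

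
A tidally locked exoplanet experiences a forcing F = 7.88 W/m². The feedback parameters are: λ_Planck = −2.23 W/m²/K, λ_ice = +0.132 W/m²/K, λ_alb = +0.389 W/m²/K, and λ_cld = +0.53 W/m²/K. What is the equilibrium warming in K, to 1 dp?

6.7 K

Net feedback parameter λ = (−2.23) + (+0.132) + (+0.389) + (+0.53) = -1.179 W/m²/K.
ΔT = −F/λ = −7.88/(-1.179) = 6.7 K.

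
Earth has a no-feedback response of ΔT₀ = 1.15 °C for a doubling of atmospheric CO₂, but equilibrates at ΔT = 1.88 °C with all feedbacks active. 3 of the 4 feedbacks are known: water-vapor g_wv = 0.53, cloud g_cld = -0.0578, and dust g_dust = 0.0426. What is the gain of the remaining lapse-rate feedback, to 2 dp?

Amplification A = ΔT/ΔT₀ = 1.88/1.15 = 1.635.
Total gain g = 1 − 1/A = 1 − 1/1.635 = 0.3884.
Known gains sum to 0.53 − 0.0578 + 0.0426 = 0.5148.
g_lr = 0.3884 − 0.5148 = -0.13.

-0.13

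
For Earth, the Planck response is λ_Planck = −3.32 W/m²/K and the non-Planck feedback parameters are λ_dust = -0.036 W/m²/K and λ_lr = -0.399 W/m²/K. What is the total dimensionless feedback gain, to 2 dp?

Convert to gains: g_dust = -0.036/3.32 = -0.01084; g_lr = -0.399/3.32 = -0.1202.
Total gain g = -0.13104.

-0.13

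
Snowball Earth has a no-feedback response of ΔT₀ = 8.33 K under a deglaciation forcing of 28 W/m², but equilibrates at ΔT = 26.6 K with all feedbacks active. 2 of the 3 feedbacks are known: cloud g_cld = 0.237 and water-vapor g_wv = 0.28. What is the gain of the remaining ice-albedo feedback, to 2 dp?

0.17

Amplification A = ΔT/ΔT₀ = 26.6/8.33 = 3.193.
Total gain g = 1 − 1/A = 1 − 1/3.193 = 0.6868.
Known gains sum to 0.237 + 0.28 = 0.517.
g_ice = 0.6868 − 0.517 = 0.17.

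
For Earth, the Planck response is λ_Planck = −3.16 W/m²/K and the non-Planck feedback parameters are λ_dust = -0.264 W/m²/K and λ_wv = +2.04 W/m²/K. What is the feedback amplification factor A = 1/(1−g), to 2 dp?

2.28

Convert to gains: g_dust = -0.264/3.16 = -0.08354; g_wv = 2.04/3.16 = 0.6456.
Total gain g = 0.56206.
A = 1/(1 − 0.56206) = 2.28.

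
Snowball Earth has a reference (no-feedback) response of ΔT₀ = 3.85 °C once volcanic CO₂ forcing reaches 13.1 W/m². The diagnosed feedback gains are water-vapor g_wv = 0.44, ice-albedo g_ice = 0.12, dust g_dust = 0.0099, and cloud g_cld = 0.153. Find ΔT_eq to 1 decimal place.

13.9 °C

Total gain g = 0.44 + 0.12 + 0.0099 + 0.153 = 0.7229.
Amplification A = 1/(1 − 0.7229) = 3.609.
ΔT = 3.85 × 3.609 = 13.9 °C.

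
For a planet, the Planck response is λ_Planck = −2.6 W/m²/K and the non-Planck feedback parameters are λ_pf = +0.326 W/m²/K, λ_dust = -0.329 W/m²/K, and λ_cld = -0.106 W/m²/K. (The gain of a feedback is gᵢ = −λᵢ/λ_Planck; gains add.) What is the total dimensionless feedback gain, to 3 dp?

-0.042

Convert to gains: g_pf = 0.326/2.6 = 0.1254; g_dust = -0.329/2.6 = -0.1265; g_cld = -0.106/2.6 = -0.04077.
Total gain g = -0.04187.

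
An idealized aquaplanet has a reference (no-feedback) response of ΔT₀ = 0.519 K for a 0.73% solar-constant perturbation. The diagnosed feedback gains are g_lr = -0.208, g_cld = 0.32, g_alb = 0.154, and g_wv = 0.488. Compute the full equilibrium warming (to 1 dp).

2.1 K

Total gain g = -0.208 + 0.32 + 0.154 + 0.488 = 0.754.
Amplification A = 1/(1 − 0.754) = 4.065.
ΔT = 0.519 × 4.065 = 2.1 K.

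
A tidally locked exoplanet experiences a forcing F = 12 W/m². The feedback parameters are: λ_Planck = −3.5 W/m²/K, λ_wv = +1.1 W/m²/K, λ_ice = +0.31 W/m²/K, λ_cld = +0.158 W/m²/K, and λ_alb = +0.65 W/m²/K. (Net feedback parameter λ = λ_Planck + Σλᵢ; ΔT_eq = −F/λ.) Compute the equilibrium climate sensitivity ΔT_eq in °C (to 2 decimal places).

Net feedback parameter λ = (−3.5) + (+1.1) + (+0.31) + (+0.158) + (+0.65) = -1.282 W/m²/K.
ΔT = −F/λ = −12/(-1.282) = 9.36 °C.

9.36 °C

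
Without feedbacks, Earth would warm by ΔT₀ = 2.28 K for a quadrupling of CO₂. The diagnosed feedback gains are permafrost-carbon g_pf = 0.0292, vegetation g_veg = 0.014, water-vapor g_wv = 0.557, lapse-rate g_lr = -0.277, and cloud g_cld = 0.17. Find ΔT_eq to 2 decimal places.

Total gain g = 0.0292 + 0.014 + 0.557 − 0.277 + 0.17 = 0.4932.
Amplification A = 1/(1 − 0.4932) = 1.973.
ΔT = 2.28 × 1.973 = 4.50 K.

4.50 K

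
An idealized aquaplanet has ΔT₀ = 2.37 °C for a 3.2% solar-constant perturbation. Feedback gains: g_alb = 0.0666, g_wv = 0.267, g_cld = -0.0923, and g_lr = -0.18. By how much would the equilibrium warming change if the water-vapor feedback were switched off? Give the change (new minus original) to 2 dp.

Original: g = 0.0613, ΔT = 2.37/(1−0.0613) = 2.5248 °C.
Without water-vapor: g' = -0.2057, ΔT' = 2.37/(1+0.2057) = 1.9657 °C.
Change = 1.9657 − 2.5248 = -0.56 °C.

-0.56 °C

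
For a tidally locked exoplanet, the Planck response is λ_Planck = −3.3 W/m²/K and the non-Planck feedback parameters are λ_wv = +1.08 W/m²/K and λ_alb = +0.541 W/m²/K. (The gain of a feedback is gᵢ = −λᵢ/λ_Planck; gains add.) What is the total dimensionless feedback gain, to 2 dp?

Convert to gains: g_wv = 1.08/3.3 = 0.3273; g_alb = 0.541/3.3 = 0.1639.
Total gain g = 0.4912.

0.49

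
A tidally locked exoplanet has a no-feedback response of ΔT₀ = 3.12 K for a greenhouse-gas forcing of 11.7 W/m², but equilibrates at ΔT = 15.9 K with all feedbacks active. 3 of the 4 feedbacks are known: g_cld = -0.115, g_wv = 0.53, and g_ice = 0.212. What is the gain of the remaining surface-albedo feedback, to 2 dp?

0.18

Amplification A = ΔT/ΔT₀ = 15.9/3.12 = 5.096.
Total gain g = 1 − 1/A = 1 − 1/5.096 = 0.8038.
Known gains sum to -0.115 + 0.53 + 0.212 = 0.627.
g_alb = 0.8038 − 0.627 = 0.18.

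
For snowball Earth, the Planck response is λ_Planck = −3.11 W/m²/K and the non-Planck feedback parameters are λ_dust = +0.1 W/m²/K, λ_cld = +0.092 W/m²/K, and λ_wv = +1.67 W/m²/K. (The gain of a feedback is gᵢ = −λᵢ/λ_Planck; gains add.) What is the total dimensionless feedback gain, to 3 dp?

Convert to gains: g_dust = 0.1/3.11 = 0.03215; g_cld = 0.092/3.11 = 0.02958; g_wv = 1.67/3.11 = 0.537.
Total gain g = 0.59873.

0.599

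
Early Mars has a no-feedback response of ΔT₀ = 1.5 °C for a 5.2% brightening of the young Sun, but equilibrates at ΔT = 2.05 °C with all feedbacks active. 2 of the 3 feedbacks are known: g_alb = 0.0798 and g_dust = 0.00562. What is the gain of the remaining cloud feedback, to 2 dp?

Amplification A = ΔT/ΔT₀ = 2.05/1.5 = 1.367.
Total gain g = 1 − 1/A = 1 − 1/1.367 = 0.2685.
Known gains sum to 0.0798 + 0.00562 = 0.08542.
g_cld = 0.2685 − 0.08542 = 0.18.

0.18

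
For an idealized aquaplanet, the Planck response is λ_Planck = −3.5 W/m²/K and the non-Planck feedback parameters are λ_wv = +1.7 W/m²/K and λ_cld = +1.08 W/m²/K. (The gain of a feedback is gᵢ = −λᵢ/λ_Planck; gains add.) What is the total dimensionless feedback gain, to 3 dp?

Convert to gains: g_wv = 1.7/3.5 = 0.4857; g_cld = 1.08/3.5 = 0.3086.
Total gain g = 0.7943.

0.794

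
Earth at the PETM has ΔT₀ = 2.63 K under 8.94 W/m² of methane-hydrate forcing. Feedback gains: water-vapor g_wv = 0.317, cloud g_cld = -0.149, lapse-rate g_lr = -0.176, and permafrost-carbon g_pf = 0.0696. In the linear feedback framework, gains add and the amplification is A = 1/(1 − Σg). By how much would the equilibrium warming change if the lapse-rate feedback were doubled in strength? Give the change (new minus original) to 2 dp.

-0.44 K

Original: g = 0.0616, ΔT = 2.63/(1−0.0616) = 2.8026 K.
With doubled lapse-rate: g' = -0.1144, ΔT' = 2.63/(1+0.1144) = 2.3600 K.
Change = 2.3600 − 2.8026 = -0.44 K.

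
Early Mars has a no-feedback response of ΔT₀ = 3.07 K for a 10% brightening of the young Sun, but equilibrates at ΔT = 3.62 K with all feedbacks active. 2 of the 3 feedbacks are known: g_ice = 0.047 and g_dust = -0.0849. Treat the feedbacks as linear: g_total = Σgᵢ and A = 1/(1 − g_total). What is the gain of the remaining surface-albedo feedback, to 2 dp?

0.19

Amplification A = ΔT/ΔT₀ = 3.62/3.07 = 1.179.
Total gain g = 1 − 1/A = 1 − 1/1.179 = 0.1518.
Known gains sum to 0.047 − 0.0849 = -0.0379.
g_alb = 0.1518 + 0.0379 = 0.19.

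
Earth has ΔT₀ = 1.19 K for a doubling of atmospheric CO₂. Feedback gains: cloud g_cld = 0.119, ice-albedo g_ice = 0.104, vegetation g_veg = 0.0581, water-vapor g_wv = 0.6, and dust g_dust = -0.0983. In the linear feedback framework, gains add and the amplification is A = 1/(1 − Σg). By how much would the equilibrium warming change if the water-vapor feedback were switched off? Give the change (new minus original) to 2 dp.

Original: g = 0.7828, ΔT = 1.19/(1−0.7828) = 5.4788 K.
Without water-vapor: g' = 0.1828, ΔT' = 1.19/(1−0.1828) = 1.4562 K.
Change = 1.4562 − 5.4788 = -4.02 K.

-4.02 K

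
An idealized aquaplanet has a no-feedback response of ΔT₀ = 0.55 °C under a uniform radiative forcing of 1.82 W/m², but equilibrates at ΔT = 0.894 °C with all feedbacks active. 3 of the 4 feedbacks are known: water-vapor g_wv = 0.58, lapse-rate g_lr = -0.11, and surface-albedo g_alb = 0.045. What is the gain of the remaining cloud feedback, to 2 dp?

-0.13

Amplification A = ΔT/ΔT₀ = 0.894/0.55 = 1.625.
Total gain g = 1 − 1/A = 1 − 1/1.625 = 0.3846.
Known gains sum to 0.58 − 0.11 + 0.045 = 0.515.
g_cld = 0.3846 − 0.515 = -0.13.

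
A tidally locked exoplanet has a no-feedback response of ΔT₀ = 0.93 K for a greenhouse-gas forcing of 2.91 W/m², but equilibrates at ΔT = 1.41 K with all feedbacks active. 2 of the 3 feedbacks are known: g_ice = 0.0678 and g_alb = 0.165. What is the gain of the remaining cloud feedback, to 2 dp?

Amplification A = ΔT/ΔT₀ = 1.41/0.93 = 1.516.
Total gain g = 1 − 1/A = 1 − 1/1.516 = 0.3404.
Known gains sum to 0.0678 + 0.165 = 0.2328.
g_cld = 0.3404 − 0.2328 = 0.11.

0.11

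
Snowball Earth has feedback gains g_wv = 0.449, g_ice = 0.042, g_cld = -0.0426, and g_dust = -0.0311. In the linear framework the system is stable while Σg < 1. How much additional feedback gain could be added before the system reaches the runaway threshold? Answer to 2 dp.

Current total gain = 0.449 + 0.042 − 0.0426 − 0.0311 = 0.4173.
Margin to runaway = 1 − 0.4173 = 0.58.

0.58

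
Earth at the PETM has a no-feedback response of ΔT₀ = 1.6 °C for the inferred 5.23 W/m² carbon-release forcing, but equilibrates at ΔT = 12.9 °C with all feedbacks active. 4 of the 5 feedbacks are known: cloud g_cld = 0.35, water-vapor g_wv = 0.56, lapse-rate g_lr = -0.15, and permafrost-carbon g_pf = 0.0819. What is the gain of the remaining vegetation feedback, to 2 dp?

Amplification A = ΔT/ΔT₀ = 12.9/1.6 = 8.062.
Total gain g = 1 − 1/A = 1 − 1/8.062 = 0.876.
Known gains sum to 0.35 + 0.56 − 0.15 + 0.0819 = 0.8419.
g_veg = 0.876 − 0.8419 = 0.03.

0.03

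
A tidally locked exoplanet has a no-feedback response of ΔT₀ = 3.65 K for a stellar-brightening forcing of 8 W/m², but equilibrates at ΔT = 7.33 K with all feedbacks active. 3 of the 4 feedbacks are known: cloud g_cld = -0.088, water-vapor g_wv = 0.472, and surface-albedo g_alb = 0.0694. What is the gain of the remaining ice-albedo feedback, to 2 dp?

0.05

Amplification A = ΔT/ΔT₀ = 7.33/3.65 = 2.008.
Total gain g = 1 − 1/A = 1 − 1/2.008 = 0.502.
Known gains sum to -0.088 + 0.472 + 0.0694 = 0.4534.
g_ice = 0.502 − 0.4534 = 0.05.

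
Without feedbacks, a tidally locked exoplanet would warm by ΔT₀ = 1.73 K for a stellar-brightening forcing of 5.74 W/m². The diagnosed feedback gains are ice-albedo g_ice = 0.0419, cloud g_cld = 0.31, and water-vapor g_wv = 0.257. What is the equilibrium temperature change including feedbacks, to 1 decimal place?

Total gain g = 0.0419 + 0.31 + 0.257 = 0.6089.
Amplification A = 1/(1 − 0.6089) = 2.557.
ΔT = 1.73 × 2.557 = 4.4 K.

4.4 K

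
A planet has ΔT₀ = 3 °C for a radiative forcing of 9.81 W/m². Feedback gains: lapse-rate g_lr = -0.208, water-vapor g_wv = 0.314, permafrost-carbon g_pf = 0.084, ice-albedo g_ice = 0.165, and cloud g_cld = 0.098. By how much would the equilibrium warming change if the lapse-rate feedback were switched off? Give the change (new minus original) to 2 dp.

3.37 °C

Original: g = 0.453, ΔT = 3/(1−0.453) = 5.4845 °C.
Without lapse-rate: g' = 0.661, ΔT' = 3/(1−0.661) = 8.8496 °C.
Change = 8.8496 − 5.4845 = 3.37 °C.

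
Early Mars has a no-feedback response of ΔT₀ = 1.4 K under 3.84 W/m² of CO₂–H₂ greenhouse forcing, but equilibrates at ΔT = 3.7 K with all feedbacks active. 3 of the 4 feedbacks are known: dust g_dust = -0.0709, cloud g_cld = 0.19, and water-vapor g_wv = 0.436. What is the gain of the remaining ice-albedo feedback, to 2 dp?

0.07

Amplification A = ΔT/ΔT₀ = 3.7/1.4 = 2.643.
Total gain g = 1 − 1/A = 1 − 1/2.643 = 0.6216.
Known gains sum to -0.0709 + 0.19 + 0.436 = 0.5551.
g_ice = 0.6216 − 0.5551 = 0.07.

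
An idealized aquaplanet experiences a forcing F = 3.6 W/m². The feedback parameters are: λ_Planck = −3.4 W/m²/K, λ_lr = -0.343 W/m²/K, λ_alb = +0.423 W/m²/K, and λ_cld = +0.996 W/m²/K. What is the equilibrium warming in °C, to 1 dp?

1.5 °C

Net feedback parameter λ = (−3.4) + (-0.343) + (+0.423) + (+0.996) = -2.324 W/m²/K.
ΔT = −F/λ = −3.6/(-2.324) = 1.5 °C.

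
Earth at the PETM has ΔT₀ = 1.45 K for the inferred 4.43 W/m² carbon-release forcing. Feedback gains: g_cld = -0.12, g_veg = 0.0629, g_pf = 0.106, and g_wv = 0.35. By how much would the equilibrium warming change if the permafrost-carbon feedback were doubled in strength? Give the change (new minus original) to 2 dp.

Original: g = 0.3989, ΔT = 1.45/(1−0.3989) = 2.4122 K.
With doubled permafrost-carbon: g' = 0.5049, ΔT' = 1.45/(1−0.5049) = 2.9287 K.
Change = 2.9287 − 2.4122 = 0.52 K.

0.52 K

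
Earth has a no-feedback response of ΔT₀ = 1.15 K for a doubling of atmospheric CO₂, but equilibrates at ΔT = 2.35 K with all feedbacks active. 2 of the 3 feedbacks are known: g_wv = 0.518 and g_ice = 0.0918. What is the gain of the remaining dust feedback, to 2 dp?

-0.10

Amplification A = ΔT/ΔT₀ = 2.35/1.15 = 2.043.
Total gain g = 1 − 1/A = 1 − 1/2.043 = 0.5105.
Known gains sum to 0.518 + 0.0918 = 0.6098.
g_dust = 0.5105 − 0.6098 = -0.10.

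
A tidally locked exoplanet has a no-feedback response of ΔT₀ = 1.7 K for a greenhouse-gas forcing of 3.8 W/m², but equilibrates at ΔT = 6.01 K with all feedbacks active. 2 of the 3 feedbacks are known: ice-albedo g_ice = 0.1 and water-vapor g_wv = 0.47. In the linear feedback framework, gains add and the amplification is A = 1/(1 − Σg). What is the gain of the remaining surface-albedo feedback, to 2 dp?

Amplification A = ΔT/ΔT₀ = 6.01/1.7 = 3.535.
Total gain g = 1 − 1/A = 1 − 1/3.535 = 0.7171.
Known gains sum to 0.1 + 0.47 = 0.57.
g_alb = 0.7171 − 0.57 = 0.15.

0.15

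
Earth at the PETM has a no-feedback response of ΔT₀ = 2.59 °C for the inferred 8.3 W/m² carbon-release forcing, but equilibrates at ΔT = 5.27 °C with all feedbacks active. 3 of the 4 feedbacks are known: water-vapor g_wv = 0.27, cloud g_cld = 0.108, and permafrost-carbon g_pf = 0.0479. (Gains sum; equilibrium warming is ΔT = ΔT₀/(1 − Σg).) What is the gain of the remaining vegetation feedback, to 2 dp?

Amplification A = ΔT/ΔT₀ = 5.27/2.59 = 2.035.
Total gain g = 1 − 1/A = 1 − 1/2.035 = 0.5086.
Known gains sum to 0.27 + 0.108 + 0.0479 = 0.4259.
g_veg = 0.5086 − 0.4259 = 0.08.

0.08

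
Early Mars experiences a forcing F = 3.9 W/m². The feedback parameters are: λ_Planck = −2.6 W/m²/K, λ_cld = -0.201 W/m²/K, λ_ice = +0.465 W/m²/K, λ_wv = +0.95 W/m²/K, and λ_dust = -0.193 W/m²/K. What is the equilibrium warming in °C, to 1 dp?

Net feedback parameter λ = (−2.6) + (-0.201) + (+0.465) + (+0.95) + (-0.193) = -1.579 W/m²/K.
ΔT = −F/λ = −3.9/(-1.579) = 2.5 °C.

2.5 °C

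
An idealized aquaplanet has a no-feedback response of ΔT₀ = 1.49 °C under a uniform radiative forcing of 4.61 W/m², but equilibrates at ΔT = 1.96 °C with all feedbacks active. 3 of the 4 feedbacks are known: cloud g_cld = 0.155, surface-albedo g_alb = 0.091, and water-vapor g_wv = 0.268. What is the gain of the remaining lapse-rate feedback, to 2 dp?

-0.27

Amplification A = ΔT/ΔT₀ = 1.96/1.49 = 1.315.
Total gain g = 1 − 1/A = 1 − 1/1.315 = 0.2395.
Known gains sum to 0.155 + 0.091 + 0.268 = 0.514.
g_lr = 0.2395 − 0.514 = -0.27.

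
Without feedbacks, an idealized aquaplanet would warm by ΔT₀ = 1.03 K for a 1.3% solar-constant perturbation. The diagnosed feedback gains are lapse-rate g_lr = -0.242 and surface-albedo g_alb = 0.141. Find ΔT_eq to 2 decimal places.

0.94 K

Total gain g = -0.242 + 0.141 = -0.101.
Amplification A = 1/(1 + 0.101) = 0.9083.
ΔT = 1.03 × 0.9083 = 0.94 K.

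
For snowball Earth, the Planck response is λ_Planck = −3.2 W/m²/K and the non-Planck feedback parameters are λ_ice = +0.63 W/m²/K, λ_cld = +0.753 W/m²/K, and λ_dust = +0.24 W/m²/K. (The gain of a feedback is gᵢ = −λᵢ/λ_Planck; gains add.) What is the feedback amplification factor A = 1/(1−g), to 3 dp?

2.029

Convert to gains: g_ice = 0.63/3.2 = 0.1969; g_cld = 0.753/3.2 = 0.2353; g_dust = 0.24/3.2 = 0.075.
Total gain g = 0.5072.
A = 1/(1 − 0.5072) = 2.029.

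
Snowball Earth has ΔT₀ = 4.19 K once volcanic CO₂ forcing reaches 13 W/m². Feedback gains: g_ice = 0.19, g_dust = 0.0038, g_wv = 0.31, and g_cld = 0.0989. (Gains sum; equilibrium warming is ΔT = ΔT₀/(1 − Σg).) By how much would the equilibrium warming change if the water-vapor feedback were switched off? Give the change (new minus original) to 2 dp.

-4.62 K

Original: g = 0.6027, ΔT = 4.19/(1−0.6027) = 10.5462 K.
Without water-vapor: g' = 0.2927, ΔT' = 4.19/(1−0.2927) = 5.9239 K.
Change = 5.9239 − 10.5462 = -4.62 K.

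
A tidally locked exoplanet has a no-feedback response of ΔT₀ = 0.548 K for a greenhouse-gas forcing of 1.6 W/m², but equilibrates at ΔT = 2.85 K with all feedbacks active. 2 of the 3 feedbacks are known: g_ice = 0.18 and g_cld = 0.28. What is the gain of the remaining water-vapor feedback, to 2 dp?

0.35

Amplification A = ΔT/ΔT₀ = 2.85/0.548 = 5.201.
Total gain g = 1 − 1/A = 1 − 1/5.201 = 0.8077.
Known gains sum to 0.18 + 0.28 = 0.46.
g_wv = 0.8077 − 0.46 = 0.35.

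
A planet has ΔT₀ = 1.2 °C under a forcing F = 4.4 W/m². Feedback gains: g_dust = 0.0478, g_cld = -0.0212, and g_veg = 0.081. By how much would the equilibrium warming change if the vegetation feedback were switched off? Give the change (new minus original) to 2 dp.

-0.11 °C

Original: g = 0.1076, ΔT = 1.2/(1−0.1076) = 1.3447 °C.
Without vegetation: g' = 0.0266, ΔT' = 1.2/(1−0.0266) = 1.2328 °C.
Change = 1.2328 − 1.3447 = -0.11 °C.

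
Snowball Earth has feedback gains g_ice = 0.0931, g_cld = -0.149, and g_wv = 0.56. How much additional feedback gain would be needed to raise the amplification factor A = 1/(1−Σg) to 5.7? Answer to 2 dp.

0.32

Current total gain = 0.5041.
Target gain for A = 5.7: g* = 1 − 1/5.7 = 0.8246.
Additional gain needed = 0.8246 − 0.5041 = 0.32.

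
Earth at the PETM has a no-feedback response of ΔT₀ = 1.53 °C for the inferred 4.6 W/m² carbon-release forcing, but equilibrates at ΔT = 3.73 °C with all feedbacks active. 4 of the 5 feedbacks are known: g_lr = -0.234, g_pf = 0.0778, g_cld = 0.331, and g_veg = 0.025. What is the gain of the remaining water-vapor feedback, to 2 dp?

Amplification A = ΔT/ΔT₀ = 3.73/1.53 = 2.438.
Total gain g = 1 − 1/A = 1 − 1/2.438 = 0.5898.
Known gains sum to -0.234 + 0.0778 + 0.331 + 0.025 = 0.1998.
g_wv = 0.5898 − 0.1998 = 0.39.

0.39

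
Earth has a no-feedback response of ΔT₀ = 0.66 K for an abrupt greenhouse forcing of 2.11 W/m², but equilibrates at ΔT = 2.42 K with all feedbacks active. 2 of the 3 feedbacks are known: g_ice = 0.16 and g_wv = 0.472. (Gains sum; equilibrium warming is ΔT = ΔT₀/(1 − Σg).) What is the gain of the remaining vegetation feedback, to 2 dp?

0.10

Amplification A = ΔT/ΔT₀ = 2.42/0.66 = 3.667.
Total gain g = 1 − 1/A = 1 − 1/3.667 = 0.7273.
Known gains sum to 0.16 + 0.472 = 0.632.
g_veg = 0.7273 − 0.632 = 0.10.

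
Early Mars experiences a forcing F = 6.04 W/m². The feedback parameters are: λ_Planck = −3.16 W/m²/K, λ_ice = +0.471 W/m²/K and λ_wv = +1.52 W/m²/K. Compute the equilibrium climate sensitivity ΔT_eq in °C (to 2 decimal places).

5.17 °C

Net feedback parameter λ = (−3.16) + (+0.471) + (+1.52) = -1.169 W/m²/K.
ΔT = −F/λ = −6.04/(-1.169) = 5.17 °C.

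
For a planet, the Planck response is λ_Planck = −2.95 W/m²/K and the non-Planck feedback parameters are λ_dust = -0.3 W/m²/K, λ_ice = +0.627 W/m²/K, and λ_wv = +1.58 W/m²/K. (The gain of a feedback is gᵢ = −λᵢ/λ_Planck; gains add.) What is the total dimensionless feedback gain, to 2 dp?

0.65

Convert to gains: g_dust = -0.3/2.95 = -0.1017; g_ice = 0.627/2.95 = 0.2125; g_wv = 1.58/2.95 = 0.5356.
Total gain g = 0.6464.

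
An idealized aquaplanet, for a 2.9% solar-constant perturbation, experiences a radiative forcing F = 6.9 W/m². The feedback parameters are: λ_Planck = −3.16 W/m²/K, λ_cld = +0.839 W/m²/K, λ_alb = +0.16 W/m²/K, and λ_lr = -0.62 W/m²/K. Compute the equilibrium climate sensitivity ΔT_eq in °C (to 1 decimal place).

Net feedback parameter λ = (−3.16) + (+0.839) + (+0.16) + (-0.62) = -2.781 W/m²/K.
ΔT = −F/λ = −6.9/(-2.781) = 2.5 °C.

2.5 °C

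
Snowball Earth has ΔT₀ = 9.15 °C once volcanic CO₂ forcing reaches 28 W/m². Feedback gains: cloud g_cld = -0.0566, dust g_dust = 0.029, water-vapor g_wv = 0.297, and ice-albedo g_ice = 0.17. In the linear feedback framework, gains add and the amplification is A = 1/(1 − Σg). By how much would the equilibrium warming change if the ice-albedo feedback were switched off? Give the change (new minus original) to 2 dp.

Original: g = 0.4394, ΔT = 9.15/(1−0.4394) = 16.3218 °C.
Without ice-albedo: g' = 0.2694, ΔT' = 9.15/(1−0.2694) = 12.5240 °C.
Change = 12.5240 − 16.3218 = -3.80 °C.

-3.80 °C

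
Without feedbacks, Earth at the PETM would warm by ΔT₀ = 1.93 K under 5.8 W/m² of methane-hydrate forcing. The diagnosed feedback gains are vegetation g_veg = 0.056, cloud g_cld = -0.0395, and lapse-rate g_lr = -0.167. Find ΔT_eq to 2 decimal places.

1.68 K

Total gain g = 0.056 − 0.0395 − 0.167 = -0.1505.
Amplification A = 1/(1 + 0.1505) = 0.8692.
ΔT = 1.93 × 0.8692 = 1.68 K.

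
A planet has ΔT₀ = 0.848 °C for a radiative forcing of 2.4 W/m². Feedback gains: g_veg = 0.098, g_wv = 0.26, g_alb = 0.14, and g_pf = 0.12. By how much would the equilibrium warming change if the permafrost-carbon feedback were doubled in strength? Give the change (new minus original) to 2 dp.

1.02 °C

Original: g = 0.618, ΔT = 0.848/(1−0.618) = 2.2199 °C.
With doubled permafrost-carbon: g' = 0.738, ΔT' = 0.848/(1−0.738) = 3.2366 °C.
Change = 3.2366 − 2.2199 = 1.02 °C.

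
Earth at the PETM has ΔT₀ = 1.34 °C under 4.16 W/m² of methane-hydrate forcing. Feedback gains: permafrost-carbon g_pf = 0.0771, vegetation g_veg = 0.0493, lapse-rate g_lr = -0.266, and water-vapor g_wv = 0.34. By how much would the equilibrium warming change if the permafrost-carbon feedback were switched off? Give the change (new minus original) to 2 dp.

-0.15 °C

Original: g = 0.2004, ΔT = 1.34/(1−0.2004) = 1.6758 °C.
Without permafrost-carbon: g' = 0.1233, ΔT' = 1.34/(1−0.1233) = 1.5285 °C.
Change = 1.5285 − 1.6758 = -0.15 °C.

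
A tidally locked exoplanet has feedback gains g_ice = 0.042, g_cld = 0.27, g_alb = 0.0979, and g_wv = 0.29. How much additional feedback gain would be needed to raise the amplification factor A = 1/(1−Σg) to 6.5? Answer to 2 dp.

Current total gain = 0.6999.
Target gain for A = 6.5: g* = 1 − 1/6.5 = 0.8462.
Additional gain needed = 0.8462 − 0.6999 = 0.15.

0.15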